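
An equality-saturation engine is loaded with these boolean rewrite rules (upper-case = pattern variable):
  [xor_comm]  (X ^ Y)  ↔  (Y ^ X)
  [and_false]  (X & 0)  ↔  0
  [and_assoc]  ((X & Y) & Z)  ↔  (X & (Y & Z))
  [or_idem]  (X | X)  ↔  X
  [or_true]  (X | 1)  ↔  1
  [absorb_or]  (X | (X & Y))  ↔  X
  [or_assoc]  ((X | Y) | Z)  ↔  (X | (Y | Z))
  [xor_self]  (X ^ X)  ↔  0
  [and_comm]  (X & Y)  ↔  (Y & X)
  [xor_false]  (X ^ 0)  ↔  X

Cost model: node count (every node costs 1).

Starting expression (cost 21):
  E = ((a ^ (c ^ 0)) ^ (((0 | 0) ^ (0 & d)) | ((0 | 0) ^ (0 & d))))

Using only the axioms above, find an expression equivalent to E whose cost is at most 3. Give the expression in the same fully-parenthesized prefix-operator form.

step 1: or_idem (→) rewrites (((0 | 0) ^ (0 & d)) | ((0 | 0) ^ (0 & d))) into ((0 | 0) ^ (0 & d)), now ((a ^ (c ^ 0)) ^ ((0 | 0) ^ (0 & d)))
step 2: and_comm (→) rewrites (0 & d) into (d & 0), now ((a ^ (c ^ 0)) ^ ((0 | 0) ^ (d & 0)))
step 3: xor_false (→) rewrites (c ^ 0) into c, now ((a ^ c) ^ ((0 | 0) ^ (d & 0)))
step 4: and_false (→) rewrites (d & 0) into 0, now ((a ^ c) ^ ((0 | 0) ^ 0))
step 5: xor_false (→) rewrites ((0 | 0) ^ 0) into (0 | 0), now ((a ^ c) ^ (0 | 0))
step 6: or_idem (→) rewrites (0 | 0) into 0, now ((a ^ c) ^ 0)
step 7: xor_false (→) rewrites ((a ^ c) ^ 0) into (a ^ c), reaching cost 3 (bound 3)

(a ^ c)   [cost 3]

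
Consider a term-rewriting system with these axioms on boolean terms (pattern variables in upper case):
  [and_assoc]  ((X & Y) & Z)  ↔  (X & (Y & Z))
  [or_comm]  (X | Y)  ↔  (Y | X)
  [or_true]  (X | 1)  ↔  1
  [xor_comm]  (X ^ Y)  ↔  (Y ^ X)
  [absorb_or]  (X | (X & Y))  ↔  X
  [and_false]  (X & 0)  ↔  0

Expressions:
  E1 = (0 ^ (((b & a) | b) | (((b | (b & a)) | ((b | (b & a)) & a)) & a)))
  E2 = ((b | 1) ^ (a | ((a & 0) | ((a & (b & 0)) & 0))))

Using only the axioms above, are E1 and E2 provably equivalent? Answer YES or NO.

NO

The axioms are sound identities: if E1 ↔* E2 then E1 and E2 evaluate identically under any assignment.
Under a=0, b=0: E1 evaluates to 0, E2 to 1. Distinct ⇒ no rewrite sequence connects them.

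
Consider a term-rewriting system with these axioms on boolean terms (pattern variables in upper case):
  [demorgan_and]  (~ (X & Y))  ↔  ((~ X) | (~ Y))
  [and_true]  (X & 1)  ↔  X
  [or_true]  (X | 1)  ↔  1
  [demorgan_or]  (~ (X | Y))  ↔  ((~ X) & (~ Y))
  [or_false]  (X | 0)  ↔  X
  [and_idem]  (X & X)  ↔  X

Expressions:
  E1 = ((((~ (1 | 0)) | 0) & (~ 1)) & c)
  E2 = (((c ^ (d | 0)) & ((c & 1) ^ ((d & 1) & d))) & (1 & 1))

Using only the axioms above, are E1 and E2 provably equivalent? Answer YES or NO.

All listed rules preserve value, hence provable equivalence implies equal values everywhere; look for a separating assignment.
c=0, d=1 gives E1 ↦ 0, E2 ↦ 1; values differ ⇒ not provably equivalent.

NO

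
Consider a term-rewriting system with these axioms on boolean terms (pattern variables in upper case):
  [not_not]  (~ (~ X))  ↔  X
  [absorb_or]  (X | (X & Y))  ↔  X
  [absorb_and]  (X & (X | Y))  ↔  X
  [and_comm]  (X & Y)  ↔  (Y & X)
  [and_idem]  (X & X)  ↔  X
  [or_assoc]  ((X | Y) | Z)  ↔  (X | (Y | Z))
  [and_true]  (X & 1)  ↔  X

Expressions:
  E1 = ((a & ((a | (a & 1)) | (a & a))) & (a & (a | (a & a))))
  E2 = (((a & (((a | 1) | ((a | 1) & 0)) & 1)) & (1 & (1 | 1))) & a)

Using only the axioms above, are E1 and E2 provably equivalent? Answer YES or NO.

step 1: absorb_or (→) rewrites (a | (a & 1)) into a, now ((a & (a | (a & a))) & (a & (a | (a & a))))
step 2: and_idem (→) rewrites ((a & (a | (a & a))) & (a & (a | (a & a)))) into (a & (a | (a & a)))
step 3: absorb_or (→) rewrites (a | (a & a)) into a, now (a & a)
step 4: and_true (←) rewrites a into (a & 1), now ((a & 1) & a)
step 5: absorb_and (←) rewrites a into (a & (a | 1)), now (((a & (a | 1)) & 1) & a)
step 6: and_true (←) rewrites (a | 1) into ((a | 1) & 1), now (((a & ((a | 1) & 1)) & 1) & a)
step 7: absorb_and (←) rewrites 1 into (1 & (1 | 1)), now (((a & ((a | 1) & 1)) & (1 & (1 | 1))) & a)
step 8: absorb_or (←) rewrites (a | 1) into ((a | 1) | ((a | 1) & 0)), which is E2

YES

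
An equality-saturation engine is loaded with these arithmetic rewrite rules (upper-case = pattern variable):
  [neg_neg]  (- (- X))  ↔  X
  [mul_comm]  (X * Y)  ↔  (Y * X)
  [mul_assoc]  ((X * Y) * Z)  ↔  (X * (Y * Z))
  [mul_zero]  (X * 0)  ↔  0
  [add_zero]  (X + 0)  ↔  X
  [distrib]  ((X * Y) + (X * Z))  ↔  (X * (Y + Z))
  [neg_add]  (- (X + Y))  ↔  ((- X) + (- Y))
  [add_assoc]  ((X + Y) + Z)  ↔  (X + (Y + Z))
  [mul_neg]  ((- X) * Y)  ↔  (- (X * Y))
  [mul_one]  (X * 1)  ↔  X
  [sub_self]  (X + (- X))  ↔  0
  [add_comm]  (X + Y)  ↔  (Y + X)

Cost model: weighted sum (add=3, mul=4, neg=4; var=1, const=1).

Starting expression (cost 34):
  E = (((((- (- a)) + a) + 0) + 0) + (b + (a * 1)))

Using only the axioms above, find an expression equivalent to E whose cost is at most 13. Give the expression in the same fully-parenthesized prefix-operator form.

((a + a) + (b + a))   [cost 13]

1. [neg_neg →] (- (- a))  →  a;  E = ((((a + a) + 0) + 0) + (b + (a * 1)))
2. [add_zero →] ((a + a) + 0)  →  (a + a);  E = (((a + a) + 0) + (b + (a * 1)))
3. [add_zero →] ((a + a) + 0)  →  (a + a);  E = ((a + a) + (b + (a * 1)))
4. [mul_one →] (a * 1)  →  a;  cost 13 ≤ 13, done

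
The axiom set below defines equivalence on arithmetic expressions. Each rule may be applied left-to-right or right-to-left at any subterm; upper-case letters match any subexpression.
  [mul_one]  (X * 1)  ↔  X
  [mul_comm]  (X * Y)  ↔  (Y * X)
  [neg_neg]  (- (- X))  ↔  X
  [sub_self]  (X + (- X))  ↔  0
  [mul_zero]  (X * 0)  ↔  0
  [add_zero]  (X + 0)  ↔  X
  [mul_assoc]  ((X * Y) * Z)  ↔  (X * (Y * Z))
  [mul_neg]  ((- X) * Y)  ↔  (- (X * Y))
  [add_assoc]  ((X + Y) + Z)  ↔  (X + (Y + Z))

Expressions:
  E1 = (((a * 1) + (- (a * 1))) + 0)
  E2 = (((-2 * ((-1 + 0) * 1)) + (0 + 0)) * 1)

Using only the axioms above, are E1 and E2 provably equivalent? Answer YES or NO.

NO

All listed rules preserve value, hence provable equivalence implies equal values everywhere; look for a separating assignment.
a=0 gives E1 ↦ 0, E2 ↦ 2; values differ ⇒ not provably equivalent.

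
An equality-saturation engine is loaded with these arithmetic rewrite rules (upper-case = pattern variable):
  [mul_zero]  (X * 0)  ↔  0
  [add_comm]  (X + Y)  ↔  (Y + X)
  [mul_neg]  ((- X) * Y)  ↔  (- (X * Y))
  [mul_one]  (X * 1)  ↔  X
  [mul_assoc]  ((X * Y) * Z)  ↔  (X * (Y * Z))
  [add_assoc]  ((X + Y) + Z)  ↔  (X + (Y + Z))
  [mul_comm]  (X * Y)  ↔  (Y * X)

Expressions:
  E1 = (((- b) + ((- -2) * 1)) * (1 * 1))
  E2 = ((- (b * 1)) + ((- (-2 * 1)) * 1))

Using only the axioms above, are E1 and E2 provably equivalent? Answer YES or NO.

YES

(1) (1 * 1)  =[mul_one →]=  1    ⊢ (((- b) + ((- -2) * 1)) * 1)
(2) ((- -2) * 1)  =[mul_one →]=  (- -2)    ⊢ (((- b) + (- -2)) * 1)
(3) (((- b) + (- -2)) * 1)  =[mul_one →]=  ((- b) + (- -2))
(4) b  =[mul_one ←]=  (b * 1)    ⊢ ((- (b * 1)) + (- -2))
(5) -2  =[mul_one ←]=  (-2 * 1)    ⊢ ((- (b * 1)) + (- (-2 * 1)))
(6) (- (-2 * 1))  =[mul_one ←]=  ((- (-2 * 1)) * 1)    ⊢ E2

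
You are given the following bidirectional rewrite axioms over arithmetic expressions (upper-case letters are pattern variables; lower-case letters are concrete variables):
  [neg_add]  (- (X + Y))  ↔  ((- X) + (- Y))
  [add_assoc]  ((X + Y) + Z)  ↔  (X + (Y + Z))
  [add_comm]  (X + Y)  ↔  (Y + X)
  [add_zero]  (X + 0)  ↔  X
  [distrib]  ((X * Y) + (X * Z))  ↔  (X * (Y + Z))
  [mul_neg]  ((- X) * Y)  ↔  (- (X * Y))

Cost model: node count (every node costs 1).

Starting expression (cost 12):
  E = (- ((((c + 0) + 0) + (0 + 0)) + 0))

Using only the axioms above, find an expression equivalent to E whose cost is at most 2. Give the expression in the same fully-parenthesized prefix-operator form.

(- c)   [cost 2]

step 1: add_assoc (→) rewrites ((((c + 0) + 0) + (0 + 0)) + 0) into (((c + 0) + 0) + ((0 + 0) + 0)), now (- (((c + 0) + 0) + ((0 + 0) + 0)))
step 2: add_zero (→) rewrites ((0 + 0) + 0) into (0 + 0), now (- (((c + 0) + 0) + (0 + 0)))
step 3: add_assoc (→) rewrites ((c + 0) + 0) into (c + (0 + 0)), now (- ((c + (0 + 0)) + (0 + 0)))
step 4: add_zero (→) rewrites (0 + 0) into 0, now (- ((c + 0) + (0 + 0)))
step 5: add_zero (→) rewrites (c + 0) into c, now (- (c + (0 + 0)))
step 6: add_zero (→) rewrites (0 + 0) into 0, now (- (c + 0))
step 7: add_zero (→) rewrites (c + 0) into c, reaching cost 2 (bound 2)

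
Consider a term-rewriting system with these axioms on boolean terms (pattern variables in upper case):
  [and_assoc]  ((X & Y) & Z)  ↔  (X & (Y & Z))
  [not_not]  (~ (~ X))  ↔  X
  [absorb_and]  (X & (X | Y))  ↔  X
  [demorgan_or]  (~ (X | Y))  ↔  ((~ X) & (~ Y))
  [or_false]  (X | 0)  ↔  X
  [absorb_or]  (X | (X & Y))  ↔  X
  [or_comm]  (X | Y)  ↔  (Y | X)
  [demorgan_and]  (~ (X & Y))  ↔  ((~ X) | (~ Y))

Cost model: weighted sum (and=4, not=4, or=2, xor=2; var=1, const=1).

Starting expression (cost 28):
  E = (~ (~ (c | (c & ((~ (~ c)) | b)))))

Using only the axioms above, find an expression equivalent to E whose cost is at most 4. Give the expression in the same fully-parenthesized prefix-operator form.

(c | c)   [cost 4]

1. [not_not →] (~ (~ (c | (c & ((~ (~ c)) | b)))))  →  (c | (c & ((~ (~ c)) | b)))
2. [not_not →] (~ (~ c))  →  c;  E = (c | (c & (c | b)))
3. [absorb_and →] (c & (c | b))  →  c;  cost 4 ≤ 4, done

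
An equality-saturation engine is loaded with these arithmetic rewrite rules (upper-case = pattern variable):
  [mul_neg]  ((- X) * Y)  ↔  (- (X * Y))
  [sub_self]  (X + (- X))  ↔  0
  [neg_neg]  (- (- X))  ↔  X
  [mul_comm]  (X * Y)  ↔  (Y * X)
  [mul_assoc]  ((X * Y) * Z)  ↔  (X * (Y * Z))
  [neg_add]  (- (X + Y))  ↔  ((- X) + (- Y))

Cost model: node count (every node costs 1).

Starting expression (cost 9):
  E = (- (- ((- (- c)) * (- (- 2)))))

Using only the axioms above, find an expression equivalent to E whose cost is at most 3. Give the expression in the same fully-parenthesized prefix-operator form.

step 1: neg_neg (→) rewrites (- (- ((- (- c)) * (- (- 2))))) into ((- (- c)) * (- (- 2)))
step 2: neg_neg (→) rewrites (- (- 2)) into 2, now ((- (- c)) * 2)
step 3: mul_comm (→) rewrites ((- (- c)) * 2) into (2 * (- (- c)))
step 4: neg_neg (→) rewrites (- (- c)) into c, reaching cost 3 (bound 3)

(2 * c)   [cost 3]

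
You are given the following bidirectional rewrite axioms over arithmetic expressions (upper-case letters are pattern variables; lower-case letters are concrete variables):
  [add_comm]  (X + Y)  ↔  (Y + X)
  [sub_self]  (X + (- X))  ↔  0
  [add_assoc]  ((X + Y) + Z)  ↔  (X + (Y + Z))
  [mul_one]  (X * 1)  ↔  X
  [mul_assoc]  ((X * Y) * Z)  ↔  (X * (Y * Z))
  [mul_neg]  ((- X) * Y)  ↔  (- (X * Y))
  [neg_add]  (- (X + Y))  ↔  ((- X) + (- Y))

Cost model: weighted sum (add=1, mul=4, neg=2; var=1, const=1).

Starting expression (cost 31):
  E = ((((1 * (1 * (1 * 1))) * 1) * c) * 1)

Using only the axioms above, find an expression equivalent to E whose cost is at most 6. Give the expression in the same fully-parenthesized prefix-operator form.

(1) (1 * 1)  =[mul_one →]=  1    ⊢ ((((1 * (1 * 1)) * 1) * c) * 1)
(2) (1 * 1)  =[mul_one →]=  1    ⊢ ((((1 * 1) * 1) * c) * 1)
(3) ((((1 * 1) * 1) * c) * 1)  =[mul_one →]=  (((1 * 1) * 1) * c)
(4) (1 * 1)  =[mul_one →]=  1    ⊢ ((1 * 1) * c)
(5) (1 * 1)  =[mul_one →]=  1    ⊢ cost 6, within 6

(1 * c)   [cost 6]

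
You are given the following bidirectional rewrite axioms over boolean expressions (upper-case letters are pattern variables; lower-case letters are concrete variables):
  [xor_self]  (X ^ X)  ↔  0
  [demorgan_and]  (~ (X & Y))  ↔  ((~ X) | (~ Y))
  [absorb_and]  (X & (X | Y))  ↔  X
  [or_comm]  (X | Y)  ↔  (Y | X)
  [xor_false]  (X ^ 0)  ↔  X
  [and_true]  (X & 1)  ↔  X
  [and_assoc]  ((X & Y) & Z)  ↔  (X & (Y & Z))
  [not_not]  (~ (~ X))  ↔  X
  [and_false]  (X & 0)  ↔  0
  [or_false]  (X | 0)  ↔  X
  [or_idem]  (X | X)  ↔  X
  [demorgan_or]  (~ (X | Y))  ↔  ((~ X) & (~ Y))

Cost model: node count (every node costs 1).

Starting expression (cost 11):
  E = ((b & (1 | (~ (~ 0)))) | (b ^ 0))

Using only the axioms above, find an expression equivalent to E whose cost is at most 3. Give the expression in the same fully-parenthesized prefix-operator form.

(1) (~ (~ 0))  =[not_not →]=  0    ⊢ ((b & (1 | 0)) | (b ^ 0))
(2) (b ^ 0)  =[xor_false →]=  b    ⊢ ((b & (1 | 0)) | b)
(3) (1 | 0)  =[or_false →]=  1    ⊢ ((b & 1) | b)
(4) (b & 1)  =[and_true →]=  b    ⊢ cost 3, within 3

(b | b)   [cost 3]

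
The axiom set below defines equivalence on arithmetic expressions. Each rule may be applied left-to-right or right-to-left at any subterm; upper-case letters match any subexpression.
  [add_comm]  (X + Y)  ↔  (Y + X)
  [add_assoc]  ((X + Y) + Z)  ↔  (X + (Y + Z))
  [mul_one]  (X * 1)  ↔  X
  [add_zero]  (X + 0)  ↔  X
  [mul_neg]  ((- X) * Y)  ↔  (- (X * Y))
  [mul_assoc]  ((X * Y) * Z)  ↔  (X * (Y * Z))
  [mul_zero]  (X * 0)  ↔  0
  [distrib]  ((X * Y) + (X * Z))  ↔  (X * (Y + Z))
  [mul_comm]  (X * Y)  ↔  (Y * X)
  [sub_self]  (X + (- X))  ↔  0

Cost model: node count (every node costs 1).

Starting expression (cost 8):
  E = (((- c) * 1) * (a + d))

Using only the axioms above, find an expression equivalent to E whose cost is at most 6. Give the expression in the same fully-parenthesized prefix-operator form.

(1) ((- c) * 1)  =[mul_one →]=  (- c)    ⊢ cost 6, within 6

((- c) * (a + d))   [cost 6]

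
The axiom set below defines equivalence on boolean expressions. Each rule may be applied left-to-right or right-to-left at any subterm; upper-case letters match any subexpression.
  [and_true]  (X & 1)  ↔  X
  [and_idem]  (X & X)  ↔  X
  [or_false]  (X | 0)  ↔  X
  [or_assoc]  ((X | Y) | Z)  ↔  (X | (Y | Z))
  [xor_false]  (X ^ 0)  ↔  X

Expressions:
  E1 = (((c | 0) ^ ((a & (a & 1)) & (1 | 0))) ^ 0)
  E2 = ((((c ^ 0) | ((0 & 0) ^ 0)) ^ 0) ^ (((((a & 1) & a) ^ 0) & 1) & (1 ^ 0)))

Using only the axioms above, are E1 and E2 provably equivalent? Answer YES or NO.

YES

1. [and_true →] (a & 1)  →  a;  E1 = (((c | 0) ^ ((a & a) & (1 | 0))) ^ 0)
2. [and_idem →] (a & a)  →  a;  E1 = (((c | 0) ^ (a & (1 | 0))) ^ 0)
3. [or_false →] (1 | 0)  →  1;  E1 = (((c | 0) ^ (a & 1)) ^ 0)
4. [xor_false →] (((c | 0) ^ (a & 1)) ^ 0)  →  ((c | 0) ^ (a & 1))
5. [xor_false ←] 0  →  (0 ^ 0);  E1 = ((c | (0 ^ 0)) ^ (a & 1))
6. [xor_false ←] c  →  (c ^ 0);  E1 = (((c ^ 0) | (0 ^ 0)) ^ (a & 1))
7. [xor_false ←] ((c ^ 0) | (0 ^ 0))  →  (((c ^ 0) | (0 ^ 0)) ^ 0);  E1 = ((((c ^ 0) | (0 ^ 0)) ^ 0) ^ (a & 1))
8. [xor_false ←] 1  →  (1 ^ 0);  E1 = ((((c ^ 0) | (0 ^ 0)) ^ 0) ^ (a & (1 ^ 0)))
9. [and_idem ←] a  →  (a & a);  E1 = ((((c ^ 0) | (0 ^ 0)) ^ 0) ^ ((a & a) & (1 ^ 0)))
10. [xor_false ←] (a & a)  →  ((a & a) ^ 0);  E1 = ((((c ^ 0) | (0 ^ 0)) ^ 0) ^ (((a & a) ^ 0) & (1 ^ 0)))
11. [and_idem ←] 0  →  (0 & 0);  E1 = ((((c ^ 0) | ((0 & 0) ^ 0)) ^ 0) ^ (((a & a) ^ 0) & (1 ^ 0)))
12. [and_true ←] a  →  (a & 1);  E1 = ((((c ^ 0) | ((0 & 0) ^ 0)) ^ 0) ^ ((((a & 1) & a) ^ 0) & (1 ^ 0)))
13. [and_true ←] (((a & 1) & a) ^ 0)  →  ((((a & 1) & a) ^ 0) & 1);  this is E2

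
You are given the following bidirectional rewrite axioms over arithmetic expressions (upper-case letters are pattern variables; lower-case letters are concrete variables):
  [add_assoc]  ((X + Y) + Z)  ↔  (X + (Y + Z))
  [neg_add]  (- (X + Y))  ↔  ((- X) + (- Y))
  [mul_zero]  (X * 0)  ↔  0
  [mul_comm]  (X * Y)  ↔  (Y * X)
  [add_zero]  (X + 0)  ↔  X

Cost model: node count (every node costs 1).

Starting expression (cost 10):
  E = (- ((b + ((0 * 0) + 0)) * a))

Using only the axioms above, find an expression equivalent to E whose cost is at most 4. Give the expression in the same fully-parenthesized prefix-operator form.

1. [mul_zero →] (0 * 0)  →  0;  E = (- ((b + (0 + 0)) * a))
2. [add_zero →] (0 + 0)  →  0;  E = (- ((b + 0) * a))
3. [add_zero →] (b + 0)  →  b;  cost 4 ≤ 4, done

(- (b * a))   [cost 4]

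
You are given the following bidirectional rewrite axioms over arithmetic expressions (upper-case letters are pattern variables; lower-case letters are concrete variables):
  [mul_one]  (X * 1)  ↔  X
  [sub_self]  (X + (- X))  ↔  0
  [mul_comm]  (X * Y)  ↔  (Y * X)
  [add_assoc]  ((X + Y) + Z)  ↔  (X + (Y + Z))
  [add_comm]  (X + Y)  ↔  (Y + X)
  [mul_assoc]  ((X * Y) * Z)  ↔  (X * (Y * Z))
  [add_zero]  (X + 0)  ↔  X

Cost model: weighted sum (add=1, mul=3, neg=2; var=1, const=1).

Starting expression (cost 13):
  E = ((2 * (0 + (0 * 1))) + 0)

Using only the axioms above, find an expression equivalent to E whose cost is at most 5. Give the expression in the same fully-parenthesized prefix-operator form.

(1) (0 * 1)  =[mul_one →]=  0    ⊢ ((2 * (0 + 0)) + 0)
(2) ((2 * (0 + 0)) + 0)  =[add_zero →]=  (2 * (0 + 0))
(3) (0 + 0)  =[add_zero →]=  0    ⊢ cost 5, within 5

(2 * 0)   [cost 5]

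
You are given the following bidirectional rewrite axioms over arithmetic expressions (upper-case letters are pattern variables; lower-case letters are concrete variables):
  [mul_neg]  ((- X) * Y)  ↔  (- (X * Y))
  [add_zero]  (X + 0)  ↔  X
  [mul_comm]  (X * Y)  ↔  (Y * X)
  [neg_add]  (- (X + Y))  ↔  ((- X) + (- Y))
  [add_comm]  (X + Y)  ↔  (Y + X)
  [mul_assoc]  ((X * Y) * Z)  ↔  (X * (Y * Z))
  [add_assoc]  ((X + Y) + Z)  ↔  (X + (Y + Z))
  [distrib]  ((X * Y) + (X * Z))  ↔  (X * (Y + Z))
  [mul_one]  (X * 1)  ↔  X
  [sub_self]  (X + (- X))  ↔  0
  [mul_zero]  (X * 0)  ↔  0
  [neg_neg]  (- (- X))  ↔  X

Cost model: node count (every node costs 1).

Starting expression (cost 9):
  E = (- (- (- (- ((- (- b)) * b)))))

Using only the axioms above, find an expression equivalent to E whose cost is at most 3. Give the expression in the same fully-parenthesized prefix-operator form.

step 1: neg_neg (→) rewrites (- (- ((- (- b)) * b))) into ((- (- b)) * b), now (- (- ((- (- b)) * b)))
step 2: neg_neg (→) rewrites (- (- b)) into b, now (- (- (b * b)))
step 3: neg_neg (→) rewrites (- (- (b * b))) into (b * b), reaching cost 3 (bound 3)

(b * b)   [cost 3]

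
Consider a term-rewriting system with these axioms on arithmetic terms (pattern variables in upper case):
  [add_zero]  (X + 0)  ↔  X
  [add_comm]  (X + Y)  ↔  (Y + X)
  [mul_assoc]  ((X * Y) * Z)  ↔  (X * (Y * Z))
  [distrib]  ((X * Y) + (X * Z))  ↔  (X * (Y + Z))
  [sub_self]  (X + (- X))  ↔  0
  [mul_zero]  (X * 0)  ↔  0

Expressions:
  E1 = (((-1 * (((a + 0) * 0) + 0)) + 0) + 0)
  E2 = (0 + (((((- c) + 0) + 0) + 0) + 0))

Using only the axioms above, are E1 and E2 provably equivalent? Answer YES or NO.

Every axiom is a valid identity, so a rewrite proof would force E1 and E2 to agree under every assignment.
At a=0, c=1: E1 = 0 but E2 = -1; they differ, so no derivation exists.

NO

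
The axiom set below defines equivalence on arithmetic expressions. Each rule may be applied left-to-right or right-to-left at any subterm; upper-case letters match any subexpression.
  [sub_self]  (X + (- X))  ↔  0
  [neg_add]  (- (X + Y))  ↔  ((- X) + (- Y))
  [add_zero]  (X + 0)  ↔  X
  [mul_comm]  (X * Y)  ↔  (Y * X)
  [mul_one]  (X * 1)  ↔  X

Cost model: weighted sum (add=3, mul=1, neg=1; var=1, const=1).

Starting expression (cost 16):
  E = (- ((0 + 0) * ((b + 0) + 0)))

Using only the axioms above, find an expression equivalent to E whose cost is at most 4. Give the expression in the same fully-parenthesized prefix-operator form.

1. [add_zero →] (0 + 0)  →  0;  E = (- (0 * ((b + 0) + 0)))
2. [add_zero →] (b + 0)  →  b;  E = (- (0 * (b + 0)))
3. [add_zero →] (b + 0)  →  b;  cost 4 ≤ 4, done

(- (0 * b))   [cost 4]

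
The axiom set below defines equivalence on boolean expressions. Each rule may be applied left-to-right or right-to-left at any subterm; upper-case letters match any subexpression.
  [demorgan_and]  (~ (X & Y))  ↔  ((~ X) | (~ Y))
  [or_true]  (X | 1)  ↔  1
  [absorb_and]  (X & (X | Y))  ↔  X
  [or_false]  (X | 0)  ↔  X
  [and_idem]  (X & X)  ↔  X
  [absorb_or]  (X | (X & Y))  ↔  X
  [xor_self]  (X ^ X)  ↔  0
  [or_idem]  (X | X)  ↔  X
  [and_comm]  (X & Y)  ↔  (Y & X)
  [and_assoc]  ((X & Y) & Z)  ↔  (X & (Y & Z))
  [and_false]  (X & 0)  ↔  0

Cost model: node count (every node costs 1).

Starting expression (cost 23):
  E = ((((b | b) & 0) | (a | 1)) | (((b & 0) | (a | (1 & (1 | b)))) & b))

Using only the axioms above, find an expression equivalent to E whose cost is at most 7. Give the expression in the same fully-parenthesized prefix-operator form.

((b & 0) | (a | 1))   [cost 7]

(1) (1 & (1 | b))  =[absorb_and →]=  1    ⊢ ((((b | b) & 0) | (a | 1)) | (((b & 0) | (a | 1)) & b))
(2) (b | b)  =[or_idem →]=  b    ⊢ (((b & 0) | (a | 1)) | (((b & 0) | (a | 1)) & b))
(3) (((b & 0) | (a | 1)) | (((b & 0) | (a | 1)) & b))  =[absorb_or →]=  ((b & 0) | (a | 1))    ⊢ cost 7, within 7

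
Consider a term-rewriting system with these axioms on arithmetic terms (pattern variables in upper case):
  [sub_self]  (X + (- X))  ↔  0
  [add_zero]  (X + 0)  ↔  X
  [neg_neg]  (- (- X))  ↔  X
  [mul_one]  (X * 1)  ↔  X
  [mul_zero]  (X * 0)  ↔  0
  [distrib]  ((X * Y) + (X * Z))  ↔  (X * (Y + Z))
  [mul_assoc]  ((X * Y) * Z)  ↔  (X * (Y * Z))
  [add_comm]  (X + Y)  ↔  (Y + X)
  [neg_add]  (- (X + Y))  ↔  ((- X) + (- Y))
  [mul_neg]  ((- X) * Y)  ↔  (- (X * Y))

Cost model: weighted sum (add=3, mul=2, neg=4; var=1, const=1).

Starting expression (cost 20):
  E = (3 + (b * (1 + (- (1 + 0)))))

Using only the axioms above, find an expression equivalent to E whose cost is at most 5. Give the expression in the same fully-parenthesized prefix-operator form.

(3 + 0)   [cost 5]

(1) (1 + 0)  =[add_zero →]=  1    ⊢ (3 + (b * (1 + (- 1))))
(2) (1 + (- 1))  =[sub_self →]=  0    ⊢ (3 + (b * 0))
(3) (b * 0)  =[mul_zero →]=  0    ⊢ cost 5, within 5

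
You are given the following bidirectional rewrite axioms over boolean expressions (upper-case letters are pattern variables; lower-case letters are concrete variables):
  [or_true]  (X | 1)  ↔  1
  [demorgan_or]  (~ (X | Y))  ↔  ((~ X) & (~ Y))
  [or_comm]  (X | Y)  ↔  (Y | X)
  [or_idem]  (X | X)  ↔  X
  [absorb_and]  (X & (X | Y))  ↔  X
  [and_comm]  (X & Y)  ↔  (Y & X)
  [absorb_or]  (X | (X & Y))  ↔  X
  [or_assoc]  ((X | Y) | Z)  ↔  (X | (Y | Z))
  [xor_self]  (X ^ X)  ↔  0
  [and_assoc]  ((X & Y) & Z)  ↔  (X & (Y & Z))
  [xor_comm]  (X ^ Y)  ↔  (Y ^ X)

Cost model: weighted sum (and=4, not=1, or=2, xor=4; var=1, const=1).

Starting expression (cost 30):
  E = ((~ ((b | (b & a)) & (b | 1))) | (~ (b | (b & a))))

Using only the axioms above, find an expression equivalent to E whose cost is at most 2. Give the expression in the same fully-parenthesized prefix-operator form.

(~ b)   [cost 2]

(1) (b | (b & a))  =[absorb_or →]=  b    ⊢ ((~ (b & (b | 1))) | (~ (b | (b & a))))
(2) (b | (b & a))  =[absorb_or →]=  b    ⊢ ((~ (b & (b | 1))) | (~ b))
(3) (b & (b | 1))  =[absorb_and →]=  b    ⊢ ((~ b) | (~ b))
(4) ((~ b) | (~ b))  =[or_idem →]=  (~ b)    ⊢ cost 2, within 2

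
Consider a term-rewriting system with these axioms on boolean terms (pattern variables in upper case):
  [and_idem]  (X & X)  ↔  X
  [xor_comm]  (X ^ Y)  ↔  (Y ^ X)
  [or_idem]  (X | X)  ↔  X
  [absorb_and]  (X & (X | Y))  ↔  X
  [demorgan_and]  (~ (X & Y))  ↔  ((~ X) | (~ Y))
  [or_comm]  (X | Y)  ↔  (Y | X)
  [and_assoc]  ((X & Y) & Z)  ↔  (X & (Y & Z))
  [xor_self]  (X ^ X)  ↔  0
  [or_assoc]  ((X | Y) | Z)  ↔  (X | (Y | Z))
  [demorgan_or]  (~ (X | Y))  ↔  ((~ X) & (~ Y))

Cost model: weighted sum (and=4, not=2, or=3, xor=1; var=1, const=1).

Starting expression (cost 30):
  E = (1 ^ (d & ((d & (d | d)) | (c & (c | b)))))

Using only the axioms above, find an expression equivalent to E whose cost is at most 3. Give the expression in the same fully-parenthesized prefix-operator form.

step 1: absorb_and (→) rewrites (c & (c | b)) into c, now (1 ^ (d & ((d & (d | d)) | c)))
step 2: absorb_and (→) rewrites (d & (d | d)) into d, now (1 ^ (d & (d | c)))
step 3: absorb_and (→) rewrites (d & (d | c)) into d, reaching cost 3 (bound 3)

(1 ^ d)   [cost 3]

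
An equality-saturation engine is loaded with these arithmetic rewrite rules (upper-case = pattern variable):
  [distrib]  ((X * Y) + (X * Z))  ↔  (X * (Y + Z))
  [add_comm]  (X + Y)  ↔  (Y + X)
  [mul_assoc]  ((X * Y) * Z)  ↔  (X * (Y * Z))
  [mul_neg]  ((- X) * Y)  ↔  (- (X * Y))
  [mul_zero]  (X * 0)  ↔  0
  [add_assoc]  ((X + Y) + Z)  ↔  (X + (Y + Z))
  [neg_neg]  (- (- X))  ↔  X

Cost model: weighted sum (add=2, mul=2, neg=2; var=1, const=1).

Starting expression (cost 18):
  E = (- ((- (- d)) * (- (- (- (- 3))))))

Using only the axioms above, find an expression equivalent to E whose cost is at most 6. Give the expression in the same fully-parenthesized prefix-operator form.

(1) (- (- d))  =[neg_neg →]=  d    ⊢ (- (d * (- (- (- (- 3))))))
(2) (- (- (- 3)))  =[neg_neg →]=  (- 3)    ⊢ (- (d * (- (- 3))))
(3) (- (- 3))  =[neg_neg →]=  3    ⊢ cost 6, within 6

(- (d * 3))   [cost 6]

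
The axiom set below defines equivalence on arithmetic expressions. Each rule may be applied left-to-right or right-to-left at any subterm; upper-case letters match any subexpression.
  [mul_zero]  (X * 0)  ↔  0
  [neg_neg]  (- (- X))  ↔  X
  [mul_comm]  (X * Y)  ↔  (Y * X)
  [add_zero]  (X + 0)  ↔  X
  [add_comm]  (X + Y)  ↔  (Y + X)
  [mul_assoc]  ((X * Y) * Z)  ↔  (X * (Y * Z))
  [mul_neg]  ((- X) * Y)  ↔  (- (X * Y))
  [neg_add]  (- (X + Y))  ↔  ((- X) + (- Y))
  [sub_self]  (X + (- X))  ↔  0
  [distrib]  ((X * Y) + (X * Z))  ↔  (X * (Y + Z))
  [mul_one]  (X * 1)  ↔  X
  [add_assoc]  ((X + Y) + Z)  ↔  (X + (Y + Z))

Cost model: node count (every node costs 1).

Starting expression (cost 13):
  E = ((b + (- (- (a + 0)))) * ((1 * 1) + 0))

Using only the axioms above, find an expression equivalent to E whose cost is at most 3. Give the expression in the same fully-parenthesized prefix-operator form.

step 1: add_zero (→) rewrites (a + 0) into a, now ((b + (- (- a))) * ((1 * 1) + 0))
step 2: add_zero (→) rewrites ((1 * 1) + 0) into (1 * 1), now ((b + (- (- a))) * (1 * 1))
step 3: mul_one (→) rewrites (1 * 1) into 1, now ((b + (- (- a))) * 1)
step 4: mul_one (→) rewrites ((b + (- (- a))) * 1) into (b + (- (- a)))
step 5: neg_neg (→) rewrites (- (- a)) into a, reaching cost 3 (bound 3)

(b + a)   [cost 3]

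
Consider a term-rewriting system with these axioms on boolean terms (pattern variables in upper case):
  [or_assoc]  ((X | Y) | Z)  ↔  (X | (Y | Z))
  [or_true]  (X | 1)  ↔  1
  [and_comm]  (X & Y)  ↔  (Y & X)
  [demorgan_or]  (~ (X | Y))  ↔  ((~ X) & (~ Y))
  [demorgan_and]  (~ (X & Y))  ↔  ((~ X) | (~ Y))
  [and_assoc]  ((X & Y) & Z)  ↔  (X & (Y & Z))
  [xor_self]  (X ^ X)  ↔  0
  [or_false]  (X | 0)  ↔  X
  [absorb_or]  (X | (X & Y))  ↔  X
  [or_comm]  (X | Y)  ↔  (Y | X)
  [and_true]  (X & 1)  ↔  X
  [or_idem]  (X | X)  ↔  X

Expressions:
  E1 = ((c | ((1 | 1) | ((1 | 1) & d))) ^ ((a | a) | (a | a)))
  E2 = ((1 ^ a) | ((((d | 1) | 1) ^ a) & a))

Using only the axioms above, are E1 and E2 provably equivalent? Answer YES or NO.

step 1: absorb_or (→) rewrites ((1 | 1) | ((1 | 1) & d)) into (1 | 1), now ((c | (1 | 1)) ^ ((a | a) | (a | a)))
step 2: or_idem (→) rewrites (1 | 1) into 1, now ((c | 1) ^ ((a | a) | (a | a)))
step 3: or_true (→) rewrites (c | 1) into 1, now (1 ^ ((a | a) | (a | a)))
step 4: or_idem (→) rewrites ((a | a) | (a | a)) into (a | a), now (1 ^ (a | a))
step 5: or_idem (→) rewrites (a | a) into a, now (1 ^ a)
step 6: absorb_or (←) rewrites (1 ^ a) into ((1 ^ a) | ((1 ^ a) & a))
step 7: or_idem (←) rewrites 1 into (1 | 1), now ((1 ^ a) | (((1 | 1) ^ a) & a))
step 8: or_true (←) rewrites 1 into (d | 1), which is E2

YES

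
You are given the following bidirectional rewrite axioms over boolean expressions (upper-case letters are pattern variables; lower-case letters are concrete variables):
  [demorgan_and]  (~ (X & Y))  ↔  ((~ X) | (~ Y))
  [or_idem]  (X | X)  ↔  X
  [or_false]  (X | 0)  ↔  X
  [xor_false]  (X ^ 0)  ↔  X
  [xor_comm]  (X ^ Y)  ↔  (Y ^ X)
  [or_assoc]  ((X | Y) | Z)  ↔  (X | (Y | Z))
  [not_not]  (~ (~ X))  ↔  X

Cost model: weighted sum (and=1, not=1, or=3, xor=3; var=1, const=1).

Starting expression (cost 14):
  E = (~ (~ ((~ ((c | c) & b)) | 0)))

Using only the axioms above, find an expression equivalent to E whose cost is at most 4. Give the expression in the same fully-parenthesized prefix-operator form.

(~ (c & b))   [cost 4]

step 1: or_false (→) rewrites ((~ ((c | c) & b)) | 0) into (~ ((c | c) & b)), now (~ (~ (~ ((c | c) & b))))
step 2: or_idem (→) rewrites (c | c) into c, now (~ (~ (~ (c & b))))
step 3: not_not (→) rewrites (~ (~ (c & b))) into (c & b), reaching cost 4 (bound 4)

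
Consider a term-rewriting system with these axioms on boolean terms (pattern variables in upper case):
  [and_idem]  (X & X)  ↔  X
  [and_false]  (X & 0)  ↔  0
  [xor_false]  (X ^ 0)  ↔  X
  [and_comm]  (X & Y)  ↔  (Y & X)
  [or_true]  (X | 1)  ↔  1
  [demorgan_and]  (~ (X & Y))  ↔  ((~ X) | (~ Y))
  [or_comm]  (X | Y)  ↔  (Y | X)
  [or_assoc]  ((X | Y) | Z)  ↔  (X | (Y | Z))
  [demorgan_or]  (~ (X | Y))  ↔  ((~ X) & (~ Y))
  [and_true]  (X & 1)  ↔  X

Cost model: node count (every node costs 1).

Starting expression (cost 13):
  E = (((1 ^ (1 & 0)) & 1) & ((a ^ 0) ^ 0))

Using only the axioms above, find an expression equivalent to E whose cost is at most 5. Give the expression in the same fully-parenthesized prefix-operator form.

1. [and_false →] (1 & 0)  →  0;  E = (((1 ^ 0) & 1) & ((a ^ 0) ^ 0))
2. [xor_false →] (1 ^ 0)  →  1;  E = ((1 & 1) & ((a ^ 0) ^ 0))
3. [and_comm →] ((1 & 1) & ((a ^ 0) ^ 0))  →  (((a ^ 0) ^ 0) & (1 & 1))
4. [and_true →] (1 & 1)  →  1;  E = (((a ^ 0) ^ 0) & 1)
5. [and_true →] (((a ^ 0) ^ 0) & 1)  →  ((a ^ 0) ^ 0);  cost 5 ≤ 5, done

((a ^ 0) ^ 0)   [cost 5]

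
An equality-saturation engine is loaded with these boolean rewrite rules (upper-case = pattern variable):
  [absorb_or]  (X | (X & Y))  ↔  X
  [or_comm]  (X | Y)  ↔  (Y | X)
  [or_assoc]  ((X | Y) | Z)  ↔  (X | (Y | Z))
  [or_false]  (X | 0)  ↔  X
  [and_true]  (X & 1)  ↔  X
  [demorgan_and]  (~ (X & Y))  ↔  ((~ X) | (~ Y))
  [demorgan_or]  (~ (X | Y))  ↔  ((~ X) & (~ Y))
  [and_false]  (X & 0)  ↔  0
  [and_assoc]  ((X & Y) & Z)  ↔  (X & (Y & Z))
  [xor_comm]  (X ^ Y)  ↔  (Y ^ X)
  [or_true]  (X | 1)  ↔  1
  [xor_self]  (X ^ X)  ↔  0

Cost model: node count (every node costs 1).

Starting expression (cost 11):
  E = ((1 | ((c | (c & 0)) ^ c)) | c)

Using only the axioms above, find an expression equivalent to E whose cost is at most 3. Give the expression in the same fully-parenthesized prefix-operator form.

step 1: absorb_or (→) rewrites (c | (c & 0)) into c, now ((1 | (c ^ c)) | c)
step 2: xor_self (→) rewrites (c ^ c) into 0, now ((1 | 0) | c)
step 3: or_false (→) rewrites (1 | 0) into 1, reaching cost 3 (bound 3)

(1 | c)   [cost 3]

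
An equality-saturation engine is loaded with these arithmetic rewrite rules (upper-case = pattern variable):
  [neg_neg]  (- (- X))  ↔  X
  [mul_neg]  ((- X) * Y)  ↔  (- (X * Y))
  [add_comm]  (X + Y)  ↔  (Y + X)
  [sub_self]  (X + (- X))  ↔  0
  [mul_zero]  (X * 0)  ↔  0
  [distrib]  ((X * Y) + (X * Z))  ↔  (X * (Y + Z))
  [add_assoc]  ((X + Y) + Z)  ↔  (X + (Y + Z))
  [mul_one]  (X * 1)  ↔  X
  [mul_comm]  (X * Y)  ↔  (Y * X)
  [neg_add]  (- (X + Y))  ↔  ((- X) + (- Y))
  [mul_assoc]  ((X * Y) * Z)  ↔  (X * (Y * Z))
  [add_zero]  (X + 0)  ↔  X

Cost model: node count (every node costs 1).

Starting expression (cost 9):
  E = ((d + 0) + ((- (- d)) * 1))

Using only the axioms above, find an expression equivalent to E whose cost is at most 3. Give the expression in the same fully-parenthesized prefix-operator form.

1. [neg_neg →] (- (- d))  →  d;  E = ((d + 0) + (d * 1))
2. [add_zero →] (d + 0)  →  d;  E = (d + (d * 1))
3. [mul_one →] (d * 1)  →  d;  cost 3 ≤ 3, done

(d + d)   [cost 3]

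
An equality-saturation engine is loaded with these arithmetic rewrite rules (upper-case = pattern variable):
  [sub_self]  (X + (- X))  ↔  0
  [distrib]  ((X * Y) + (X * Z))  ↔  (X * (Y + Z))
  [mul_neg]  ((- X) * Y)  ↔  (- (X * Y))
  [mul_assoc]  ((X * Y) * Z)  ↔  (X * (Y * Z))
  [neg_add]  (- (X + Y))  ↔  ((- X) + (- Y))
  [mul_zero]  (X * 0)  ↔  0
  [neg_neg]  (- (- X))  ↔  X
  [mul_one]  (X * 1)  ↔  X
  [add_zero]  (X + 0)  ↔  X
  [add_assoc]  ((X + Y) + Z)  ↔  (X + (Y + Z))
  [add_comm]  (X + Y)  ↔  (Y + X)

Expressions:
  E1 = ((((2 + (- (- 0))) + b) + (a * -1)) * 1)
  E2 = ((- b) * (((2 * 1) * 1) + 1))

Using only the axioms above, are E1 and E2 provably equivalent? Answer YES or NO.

NO

All listed rules preserve value, hence provable equivalence implies equal values everywhere; look for a separating assignment.
a=0, b=0 gives E1 ↦ 2, E2 ↦ 0; values differ ⇒ not provably equivalent.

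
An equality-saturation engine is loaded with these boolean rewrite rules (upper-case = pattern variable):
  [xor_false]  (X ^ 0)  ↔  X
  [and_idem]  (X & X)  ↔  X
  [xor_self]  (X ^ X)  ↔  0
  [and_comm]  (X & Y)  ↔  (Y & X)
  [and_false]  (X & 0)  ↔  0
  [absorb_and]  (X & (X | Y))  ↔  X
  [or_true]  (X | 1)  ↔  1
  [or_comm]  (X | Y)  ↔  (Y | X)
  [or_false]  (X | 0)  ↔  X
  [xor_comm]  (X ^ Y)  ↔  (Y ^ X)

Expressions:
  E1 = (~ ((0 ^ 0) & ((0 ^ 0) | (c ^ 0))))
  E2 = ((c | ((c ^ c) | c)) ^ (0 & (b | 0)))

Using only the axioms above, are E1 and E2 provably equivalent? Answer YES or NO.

NO

All listed rules preserve value, hence provable equivalence implies equal values everywhere; look for a separating assignment.
b=0, c=0 gives E1 ↦ 1, E2 ↦ 0; values differ ⇒ not provably equivalent.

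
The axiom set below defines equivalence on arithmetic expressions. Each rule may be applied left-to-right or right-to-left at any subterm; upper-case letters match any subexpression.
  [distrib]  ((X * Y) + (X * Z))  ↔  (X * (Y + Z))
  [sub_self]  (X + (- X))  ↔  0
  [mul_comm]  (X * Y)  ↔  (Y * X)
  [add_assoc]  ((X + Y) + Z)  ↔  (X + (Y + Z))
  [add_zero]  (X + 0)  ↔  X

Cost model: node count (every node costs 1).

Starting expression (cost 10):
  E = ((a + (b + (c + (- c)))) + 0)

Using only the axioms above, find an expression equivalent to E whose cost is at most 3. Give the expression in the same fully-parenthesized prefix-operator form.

(a + b)   [cost 3]

(1) (c + (- c))  =[sub_self →]=  0    ⊢ ((a + (b + 0)) + 0)
(2) (b + 0)  =[add_zero →]=  b    ⊢ ((a + b) + 0)
(3) ((a + b) + 0)  =[add_zero →]=  (a + b)    ⊢ cost 3, within 3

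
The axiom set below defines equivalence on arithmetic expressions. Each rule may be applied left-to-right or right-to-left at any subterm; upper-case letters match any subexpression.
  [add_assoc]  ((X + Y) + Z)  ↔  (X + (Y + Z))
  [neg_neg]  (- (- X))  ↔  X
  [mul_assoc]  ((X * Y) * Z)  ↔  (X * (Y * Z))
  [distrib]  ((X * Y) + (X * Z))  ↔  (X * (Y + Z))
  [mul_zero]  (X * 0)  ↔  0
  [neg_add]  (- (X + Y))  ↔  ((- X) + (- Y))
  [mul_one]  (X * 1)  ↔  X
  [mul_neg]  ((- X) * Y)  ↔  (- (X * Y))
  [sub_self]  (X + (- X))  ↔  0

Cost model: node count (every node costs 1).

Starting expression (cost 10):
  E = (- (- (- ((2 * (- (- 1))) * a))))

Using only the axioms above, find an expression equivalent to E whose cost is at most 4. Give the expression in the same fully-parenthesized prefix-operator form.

(- (2 * a))   [cost 4]

step 1: neg_neg (→) rewrites (- (- 1)) into 1, now (- (- (- ((2 * 1) * a))))
step 2: mul_one (→) rewrites (2 * 1) into 2, now (- (- (- (2 * a))))
step 3: neg_neg (→) rewrites (- (- (- (2 * a)))) into (- (2 * a)), reaching cost 4 (bound 4)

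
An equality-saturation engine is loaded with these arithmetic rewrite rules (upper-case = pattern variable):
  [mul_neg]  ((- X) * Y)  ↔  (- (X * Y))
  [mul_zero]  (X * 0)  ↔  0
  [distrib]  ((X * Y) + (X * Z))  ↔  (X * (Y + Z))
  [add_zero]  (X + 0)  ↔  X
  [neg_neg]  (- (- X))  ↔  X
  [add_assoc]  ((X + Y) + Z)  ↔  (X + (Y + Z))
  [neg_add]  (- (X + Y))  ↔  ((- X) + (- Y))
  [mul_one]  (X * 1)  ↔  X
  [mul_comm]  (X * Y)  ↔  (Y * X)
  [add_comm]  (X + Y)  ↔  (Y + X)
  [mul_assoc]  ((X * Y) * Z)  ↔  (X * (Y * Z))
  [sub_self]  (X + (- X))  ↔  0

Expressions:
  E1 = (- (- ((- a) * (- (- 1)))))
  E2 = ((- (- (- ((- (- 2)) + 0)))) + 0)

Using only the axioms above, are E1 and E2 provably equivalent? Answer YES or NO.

NO

Every axiom is a valid identity, so a rewrite proof would force E1 and E2 to agree under every assignment.
At a=0: E1 = 0 but E2 = -2; they differ, so no derivation exists.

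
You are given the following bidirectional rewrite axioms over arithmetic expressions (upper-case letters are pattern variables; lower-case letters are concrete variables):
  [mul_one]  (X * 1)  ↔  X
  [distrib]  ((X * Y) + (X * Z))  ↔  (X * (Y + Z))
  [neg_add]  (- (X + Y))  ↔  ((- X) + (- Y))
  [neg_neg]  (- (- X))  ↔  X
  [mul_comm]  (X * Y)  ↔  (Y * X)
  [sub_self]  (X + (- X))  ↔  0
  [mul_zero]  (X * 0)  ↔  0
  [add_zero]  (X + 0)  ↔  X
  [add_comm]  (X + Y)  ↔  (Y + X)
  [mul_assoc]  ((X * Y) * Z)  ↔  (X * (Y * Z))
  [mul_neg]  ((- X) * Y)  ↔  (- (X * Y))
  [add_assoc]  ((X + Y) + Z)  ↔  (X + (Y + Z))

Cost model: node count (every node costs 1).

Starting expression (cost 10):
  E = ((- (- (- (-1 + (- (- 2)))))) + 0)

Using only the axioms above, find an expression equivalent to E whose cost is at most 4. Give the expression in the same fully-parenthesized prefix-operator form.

1. [neg_neg →] (- (- (- (-1 + (- (- 2))))))  →  (- (-1 + (- (- 2))));  E = ((- (-1 + (- (- 2)))) + 0)
2. [neg_neg →] (- (- 2))  →  2;  E = ((- (-1 + 2)) + 0)
3. [add_zero →] ((- (-1 + 2)) + 0)  →  (- (-1 + 2));  cost 4 ≤ 4, done

(- (-1 + 2))   [cost 4]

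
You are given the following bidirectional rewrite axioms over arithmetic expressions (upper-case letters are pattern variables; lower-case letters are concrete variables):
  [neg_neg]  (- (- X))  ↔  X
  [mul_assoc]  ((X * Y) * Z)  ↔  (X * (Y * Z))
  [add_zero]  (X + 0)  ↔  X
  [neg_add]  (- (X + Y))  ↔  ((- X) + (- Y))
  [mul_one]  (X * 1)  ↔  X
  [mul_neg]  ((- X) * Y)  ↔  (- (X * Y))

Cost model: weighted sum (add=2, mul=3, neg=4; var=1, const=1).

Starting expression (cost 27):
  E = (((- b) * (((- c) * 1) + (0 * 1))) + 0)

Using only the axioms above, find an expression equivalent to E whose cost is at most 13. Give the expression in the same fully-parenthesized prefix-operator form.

(1) (((- b) * (((- c) * 1) + (0 * 1))) + 0)  =[add_zero →]=  ((- b) * (((- c) * 1) + (0 * 1)))
(2) ((- c) * 1)  =[mul_one →]=  (- c)    ⊢ ((- b) * ((- c) + (0 * 1)))
(3) (0 * 1)  =[mul_one →]=  0    ⊢ ((- b) * ((- c) + 0))
(4) ((- c) + 0)  =[add_zero →]=  (- c)    ⊢ cost 13, within 13

((- b) * (- c))   [cost 13]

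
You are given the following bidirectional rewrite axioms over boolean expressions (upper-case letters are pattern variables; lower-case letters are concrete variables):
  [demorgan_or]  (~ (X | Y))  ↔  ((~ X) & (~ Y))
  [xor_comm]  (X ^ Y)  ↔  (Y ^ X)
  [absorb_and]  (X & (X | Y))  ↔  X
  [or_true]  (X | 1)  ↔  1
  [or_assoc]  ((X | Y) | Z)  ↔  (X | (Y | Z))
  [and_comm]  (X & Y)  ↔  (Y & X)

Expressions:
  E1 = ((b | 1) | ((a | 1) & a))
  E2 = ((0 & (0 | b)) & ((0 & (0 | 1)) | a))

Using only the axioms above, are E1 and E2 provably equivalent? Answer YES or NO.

NO

The axioms are sound identities: if E1 ↔* E2 then E1 and E2 evaluate identically under any assignment.
Under a=0, b=0: E1 evaluates to 1, E2 to 0. Distinct ⇒ no rewrite sequence connects them.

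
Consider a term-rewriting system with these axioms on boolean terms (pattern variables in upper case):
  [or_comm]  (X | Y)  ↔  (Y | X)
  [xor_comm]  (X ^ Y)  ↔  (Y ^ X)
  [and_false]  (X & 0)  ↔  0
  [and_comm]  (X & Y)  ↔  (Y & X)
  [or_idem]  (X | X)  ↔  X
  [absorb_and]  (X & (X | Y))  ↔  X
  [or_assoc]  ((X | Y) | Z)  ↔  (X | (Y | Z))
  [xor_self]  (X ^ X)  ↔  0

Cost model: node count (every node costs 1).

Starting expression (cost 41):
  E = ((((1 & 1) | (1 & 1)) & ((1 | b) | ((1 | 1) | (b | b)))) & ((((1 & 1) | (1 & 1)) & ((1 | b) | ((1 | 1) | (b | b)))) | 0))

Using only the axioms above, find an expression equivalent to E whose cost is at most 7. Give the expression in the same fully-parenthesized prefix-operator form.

((1 | b) & (1 & 1))   [cost 7]

1. [absorb_and →] ((((1 & 1) | (1 & 1)) & ((1 | b) | ((1 | 1) | (b | b)))) & ((((1 & 1) | (1 & 1)) & ((1 | b) | ((1 | 1) | (b | b)))) | 0))  →  (((1 & 1) | (1 & 1)) & ((1 | b) | ((1 | 1) | (b | b))))
2. [or_idem →] (1 | 1)  →  1;  E = (((1 & 1) | (1 & 1)) & ((1 | b) | (1 | (b | b))))
3. [or_idem →] (b | b)  →  b;  E = (((1 & 1) | (1 & 1)) & ((1 | b) | (1 | b)))
4. [and_comm →] (((1 & 1) | (1 & 1)) & ((1 | b) | (1 | b)))  →  (((1 | b) | (1 | b)) & ((1 & 1) | (1 & 1)))
5. [or_idem →] ((1 | b) | (1 | b))  →  (1 | b);  E = ((1 | b) & ((1 & 1) | (1 & 1)))
6. [or_idem →] ((1 & 1) | (1 & 1))  →  (1 & 1);  cost 7 ≤ 7, done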